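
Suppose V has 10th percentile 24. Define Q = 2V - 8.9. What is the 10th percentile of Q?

10th percentile of Q = 39.1

Since a = 2 > 0 the transformation is increasing, so the 10th percentile of Q = a·(P_{10} of V) + b = 2·24 + (-8.9) = 39.1.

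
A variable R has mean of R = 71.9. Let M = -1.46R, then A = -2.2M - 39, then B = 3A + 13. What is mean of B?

mean of B = 588.8284

mean of M = (-1.46)·71.9 = -104.974.
mean of A = (-2.2)·(-104.974) + (-39) = 191.9428.
mean of B = 3·191.9428 + 13 = 588.8284.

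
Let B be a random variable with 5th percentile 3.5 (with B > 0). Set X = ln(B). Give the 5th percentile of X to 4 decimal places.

ln(B) is increasing, so P_{5}(X) = g(P_{5}(B)) ≈ 1.2528.

5th percentile of X = 1.2528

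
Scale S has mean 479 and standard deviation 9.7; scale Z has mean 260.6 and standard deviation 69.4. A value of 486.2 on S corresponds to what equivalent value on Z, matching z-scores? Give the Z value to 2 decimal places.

Z = 312.11

z = (486.2 − 479)/9.7 ≈ 0.7423.
Z = 260.6 + z·69.4 = 260.6 + (486.2 − 479)·69.4/9.7 ≈ 312.11.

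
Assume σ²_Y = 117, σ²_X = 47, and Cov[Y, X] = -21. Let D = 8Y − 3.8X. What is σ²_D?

σ²_D = 9443.48

σ²_D = a²·σ²_Y + b²·σ²_X + 2ab·Cov[Y, X] with a = 8, b = -3.8.
= 8²·117 + (-3.8)²·47 + 2·8·(-3.8)·(-21)
= 7488 + 678.68 + 1276.8 = 9443.48.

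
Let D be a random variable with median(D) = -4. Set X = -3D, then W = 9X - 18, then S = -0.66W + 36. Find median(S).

median(S) = -23.4

median(X) = (-3)·(-4) = 12.
median(W) = 9·12 + (-18) = 90.
median(S) = (-0.66)·90 + 36 = -23.4.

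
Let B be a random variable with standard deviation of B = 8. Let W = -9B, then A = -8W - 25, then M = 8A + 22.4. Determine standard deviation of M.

standard deviation of W = |-9|·8 = 72.
standard deviation of A = |-8|·72 = 576.
standard deviation of M = |8|·576 = 4608.

standard deviation of M = 4608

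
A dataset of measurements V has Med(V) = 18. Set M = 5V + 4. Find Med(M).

A linear map preserves order up to sign, so Med(M) = a·Med(V) + b = 5·18 + 4 = 94.

Med(M) = 94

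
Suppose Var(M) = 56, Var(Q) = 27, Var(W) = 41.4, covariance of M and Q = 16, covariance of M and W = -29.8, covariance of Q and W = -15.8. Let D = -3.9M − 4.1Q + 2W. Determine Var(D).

Var(D) = a²·Var(M) + b²·Var(Q) + c²·Var(W) + 2ab·covariance of M and Q + 2ac·covariance of M and W + 2bc·covariance of Q and W, with a = -3.9, b = -4.1, c = 2.
= 851.76 + 453.87 + 165.6 + 511.68 + 464.88 + 259.12
= 2706.91.

Var(D) = 2706.91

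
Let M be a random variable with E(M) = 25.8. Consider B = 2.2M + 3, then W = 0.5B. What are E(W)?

E(W) = 29.88

E(B) = 2.2·25.8 + 3 = 59.76.
E(W) = 0.5·59.76 = 29.88.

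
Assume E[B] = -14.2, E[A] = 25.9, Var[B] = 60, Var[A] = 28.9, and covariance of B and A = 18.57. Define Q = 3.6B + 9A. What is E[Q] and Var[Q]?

E[Q] = 181.98, Var[Q] = 4321.836

E[Q] = 3.6·E[B] + 9·E[A] = 3.6·(-14.2) + 9·25.9 = 181.98.
Var[Q] = a²·Var[B] + b²·Var[A] + 2ab·covariance of B and A with a = 3.6, b = 9.
= 3.6²·60 + 9²·28.9 + 2·3.6·9·18.57
= 777.6 + 2340.9 + 1203.336 = 4321.836.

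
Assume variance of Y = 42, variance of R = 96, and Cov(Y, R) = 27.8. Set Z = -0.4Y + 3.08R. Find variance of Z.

variance of Z = a²·variance of Y + b²·variance of R + 2ab·Cov(Y, R) with a = -0.4, b = 3.08.
= (-0.4)²·42 + 3.08²·96 + 2·(-0.4)·3.08·27.8
= 6.72 + 910.6944 + (-68.4992) = 848.9152.

variance of Z = 848.9152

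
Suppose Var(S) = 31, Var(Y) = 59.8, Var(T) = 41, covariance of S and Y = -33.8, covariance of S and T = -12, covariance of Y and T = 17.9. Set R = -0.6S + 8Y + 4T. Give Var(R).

Var(R) = 6022.04

Var(R) = a²·Var(S) + b²·Var(Y) + c²·Var(T) + 2ab·covariance of S and Y + 2ac·covariance of S and T + 2bc·covariance of Y and T, with a = -0.6, b = 8, c = 4.
= 11.16 + 3827.2 + 656 + 324.48 + 57.6 + 1145.6
= 6022.04.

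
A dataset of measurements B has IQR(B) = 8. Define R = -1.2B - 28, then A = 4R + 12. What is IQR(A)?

IQR(A) = 38.4

IQR(R) = |-1.2|·8 = 9.6.
IQR(A) = |4|·9.6 = 38.4.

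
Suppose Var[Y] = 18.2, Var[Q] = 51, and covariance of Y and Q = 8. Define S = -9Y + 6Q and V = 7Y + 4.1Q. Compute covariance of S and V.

By bilinearity, covariance of S and V = ac·Var[Y] + bd·Var[Q] + (ad+bc)·covariance of Y and Q, with a=-9, b=6, c=7, d=4.1.
ac·Var[Y] = (-9)·7·18.2 = -1146.6
bd·Var[Q] = 6·4.1·51 = 1254.6
(ad+bc)·covariance of Y and Q = (5.1)·8 = 40.8
covariance of S and V = -1146.6 + 1254.6 + 40.8 = 148.8.

covariance of S and V = 148.8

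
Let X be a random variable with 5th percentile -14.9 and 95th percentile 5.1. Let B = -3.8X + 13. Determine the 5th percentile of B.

Since a = -3.8 < 0 the transformation is decreasing, reversing order: the 5th percentile of B corresponds to the 95th percentile of X.
So P_{5}(B) = a·P_{95}(X) + b = (-3.8)·5.1 + 13 = -6.38.

5th percentile of B = -6.38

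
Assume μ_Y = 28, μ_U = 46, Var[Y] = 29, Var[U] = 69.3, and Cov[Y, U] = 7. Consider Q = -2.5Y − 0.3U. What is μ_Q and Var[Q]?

μ_Q = -83.8, Var[Q] = 197.987

μ_Q = (-2.5)·μ_Y + (-0.3)·μ_U = (-2.5)·28 + (-0.3)·46 = -83.8.
Var[Q] = a²·Var[Y] + b²·Var[U] + 2ab·Cov[Y, U] with a = -2.5, b = -0.3.
= (-2.5)²·29 + (-0.3)²·69.3 + 2·(-2.5)·(-0.3)·7
= 181.25 + 6.237 + 10.5 = 197.987.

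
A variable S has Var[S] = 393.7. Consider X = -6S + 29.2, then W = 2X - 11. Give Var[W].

Var[W] = 56692.8

Var[X] = (-6)²·393.7 = 14173.2.
Var[W] = 2²·14173.2 = 56692.8.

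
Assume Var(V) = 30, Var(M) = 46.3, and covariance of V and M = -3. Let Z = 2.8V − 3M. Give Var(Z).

Var(Z) = a²·Var(V) + b²·Var(M) + 2ab·covariance of V and M with a = 2.8, b = -3.
= 2.8²·30 + (-3)²·46.3 + 2·2.8·(-3)·(-3)
= 235.2 + 416.7 + 50.4 = 702.3.

Var(Z) = 702.3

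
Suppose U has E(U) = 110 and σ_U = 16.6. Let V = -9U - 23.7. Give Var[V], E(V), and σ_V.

V = -9U - 23.7 is linear with a = -9, b = -23.7.
Var[U] = 16.6² = 275.56.
Var[V] = a²·Var[U] = (-9)²·275.56 = 22320.36 (the additive constant -23.7 does not affect variance).
E(V) = a·E(U) + b = (-9)·110 + (-23.7) = -1013.7.
σ_V = |a|·σ_U = |-9|·16.6 = 149.4.

Var[V] = 22320.36, E(V) = -1013.7, σ_V = 149.4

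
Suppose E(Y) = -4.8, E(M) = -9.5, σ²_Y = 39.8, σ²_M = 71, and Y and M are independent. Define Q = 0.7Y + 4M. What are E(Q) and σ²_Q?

E(Q) = 0.7·E(Y) + 4·E(M) = 0.7·(-4.8) + 4·(-9.5) = -41.36.
σ²_Q = a²·σ²_Y + b²·σ²_M + 2ab·Cov(Y, M) with a = 0.7, b = 4.
Independence gives Cov(Y, M) = 0.
= 0.7²·39.8 + 4²·71 + 2·0.7·4·0
= 19.502 + 1136 + 0 = 1155.502.

E(Q) = -41.36, σ²_Q = 1155.502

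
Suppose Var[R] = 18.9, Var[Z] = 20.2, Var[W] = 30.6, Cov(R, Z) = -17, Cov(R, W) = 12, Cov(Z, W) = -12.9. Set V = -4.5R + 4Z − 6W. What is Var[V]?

Var[V] = a²·Var[R] + b²·Var[Z] + c²·Var[W] + 2ab·Cov(R, Z) + 2ac·Cov(R, W) + 2bc·Cov(Z, W), with a = -4.5, b = 4, c = -6.
= 382.725 + 323.2 + 1101.6 + 612 + 648 + 619.2
= 3686.725.

Var[V] = 3686.725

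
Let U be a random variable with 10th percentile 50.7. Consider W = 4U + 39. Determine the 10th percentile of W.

10th percentile of W = 241.8

Since a = 4 > 0 the transformation is increasing, so the 10th percentile of W = a·(P_{10} of U) + b = 4·50.7 + 39 = 241.8.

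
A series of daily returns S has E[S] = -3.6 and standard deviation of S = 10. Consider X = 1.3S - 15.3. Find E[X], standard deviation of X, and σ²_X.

E[X] = -19.98, standard deviation of X = 13, σ²_X = 169

X = 1.3S - 15.3 is linear with a = 1.3, b = -15.3.
E[X] = a·E[S] + b = 1.3·(-3.6) + (-15.3) = -19.98.
standard deviation of X = |a|·standard deviation of S = |1.3|·10 = 13.
σ²_S = 10² = 100.
σ²_X = a²·σ²_S = 1.3²·100 = 169 (the additive constant -15.3 does not affect variance).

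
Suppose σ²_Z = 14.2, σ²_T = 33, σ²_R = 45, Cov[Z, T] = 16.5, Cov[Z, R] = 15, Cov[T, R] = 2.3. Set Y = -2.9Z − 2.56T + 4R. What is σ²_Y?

σ²_Y = 905.5788

σ²_Y = a²·σ²_Z + b²·σ²_T + c²·σ²_R + 2ab·Cov[Z, T] + 2ac·Cov[Z, R] + 2bc·Cov[T, R], with a = -2.9, b = -2.56, c = 4.
= 119.422 + 216.2688 + 720 + 244.992 + (-348) + (-47.104)
= 905.5788.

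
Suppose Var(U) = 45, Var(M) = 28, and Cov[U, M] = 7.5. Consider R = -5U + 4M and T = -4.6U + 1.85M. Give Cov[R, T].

Cov[R, T] = 1034.825

By bilinearity, Cov[R, T] = ac·Var(U) + bd·Var(M) + (ad+bc)·Cov[U, M], with a=-5, b=4, c=-4.6, d=1.85.
ac·Var(U) = (-5)·(-4.6)·45 = 1035
bd·Var(M) = 4·1.85·28 = 207.2
(ad+bc)·Cov[U, M] = (-27.65)·7.5 = -207.375
Cov[R, T] = 1035 + 207.2 + (-207.375) = 1034.825.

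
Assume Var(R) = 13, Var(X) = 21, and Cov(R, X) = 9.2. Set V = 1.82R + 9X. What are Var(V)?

Var(V) = 2045.4532

Var(V) = a²·Var(R) + b²·Var(X) + 2ab·Cov(R, X) with a = 1.82, b = 9.
= 1.82²·13 + 9²·21 + 2·1.82·9·9.2
= 43.0612 + 1701 + 301.392 = 2045.4532.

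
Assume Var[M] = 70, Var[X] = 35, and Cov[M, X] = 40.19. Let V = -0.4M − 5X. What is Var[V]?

Var[V] = 1046.96

Var[V] = a²·Var[M] + b²·Var[X] + 2ab·Cov[M, X] with a = -0.4, b = -5.
= (-0.4)²·70 + (-5)²·35 + 2·(-0.4)·(-5)·40.19
= 11.2 + 875 + 160.76 = 1046.96.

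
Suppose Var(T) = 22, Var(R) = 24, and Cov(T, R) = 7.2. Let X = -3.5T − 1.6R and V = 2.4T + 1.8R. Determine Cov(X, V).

Cov(X, V) = -326.928

By bilinearity, Cov(X, V) = ac·Var(T) + bd·Var(R) + (ad+bc)·Cov(T, R), with a=-3.5, b=-1.6, c=2.4, d=1.8.
ac·Var(T) = (-3.5)·2.4·22 = -184.8
bd·Var(R) = (-1.6)·1.8·24 = -69.12
(ad+bc)·Cov(T, R) = (-10.14)·7.2 = -73.008
Cov(X, V) = -184.8 + (-69.12) + (-73.008) = -326.928.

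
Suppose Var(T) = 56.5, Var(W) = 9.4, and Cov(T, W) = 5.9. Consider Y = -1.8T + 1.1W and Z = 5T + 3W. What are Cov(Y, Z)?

By bilinearity, Cov(Y, Z) = ac·Var(T) + bd·Var(W) + (ad+bc)·Cov(T, W), with a=-1.8, b=1.1, c=5, d=3.
ac·Var(T) = (-1.8)·5·56.5 = -508.5
bd·Var(W) = 1.1·3·9.4 = 31.02
(ad+bc)·Cov(T, W) = (0.1)·5.9 = 0.59
Cov(Y, Z) = -508.5 + 31.02 + 0.59 = -476.89.

Cov(Y, Z) = -476.89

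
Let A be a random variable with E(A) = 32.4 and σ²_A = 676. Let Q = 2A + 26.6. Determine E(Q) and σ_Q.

E(Q) = 91.4, σ_Q = 52

Q = 2A + 26.6 is linear with a = 2, b = 26.6.
E(Q) = a·E(A) + b = 2·32.4 + 26.6 = 91.4.
σ_A = √676 = 26.
σ_Q = |a|·σ_A = |2|·26 = 52.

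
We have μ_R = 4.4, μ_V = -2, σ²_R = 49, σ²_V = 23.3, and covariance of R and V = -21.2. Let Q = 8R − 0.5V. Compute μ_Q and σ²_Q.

μ_Q = 36.2, σ²_Q = 3311.425

μ_Q = 8·μ_R + (-0.5)·μ_V = 8·4.4 + (-0.5)·(-2) = 36.2.
σ²_Q = a²·σ²_R + b²·σ²_V + 2ab·covariance of R and V with a = 8, b = -0.5.
= 8²·49 + (-0.5)²·23.3 + 2·8·(-0.5)·(-21.2)
= 3136 + 5.825 + 169.6 = 3311.425.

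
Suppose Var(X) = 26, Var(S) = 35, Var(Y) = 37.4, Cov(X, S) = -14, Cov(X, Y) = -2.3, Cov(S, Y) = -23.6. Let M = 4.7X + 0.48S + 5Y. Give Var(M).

Var(M) = 1232.856

Var(M) = a²·Var(X) + b²·Var(S) + c²·Var(Y) + 2ab·Cov(X, S) + 2ac·Cov(X, Y) + 2bc·Cov(S, Y), with a = 4.7, b = 0.48, c = 5.
= 574.34 + 8.064 + 935 + (-63.168) + (-108.1) + (-113.28)
= 1232.856.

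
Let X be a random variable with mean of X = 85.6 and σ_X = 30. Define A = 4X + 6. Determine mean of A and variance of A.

mean of A = 348.4, variance of A = 14400

A = 4X + 6 is linear with a = 4, b = 6.
mean of A = a·mean of X + b = 4·85.6 + 6 = 348.4.
variance of X = 30² = 900.
variance of A = a²·variance of X = 4²·900 = 14400 (the additive constant 6 does not affect variance).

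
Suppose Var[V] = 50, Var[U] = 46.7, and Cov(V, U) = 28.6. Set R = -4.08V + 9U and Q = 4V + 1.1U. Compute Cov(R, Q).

By bilinearity, Cov(R, Q) = ac·Var[V] + bd·Var[U] + (ad+bc)·Cov(V, U), with a=-4.08, b=9, c=4, d=1.1.
ac·Var[V] = (-4.08)·4·50 = -816
bd·Var[U] = 9·1.1·46.7 = 462.33
(ad+bc)·Cov(V, U) = (31.512)·28.6 = 901.2432
Cov(R, Q) = -816 + 462.33 + 901.2432 = 547.5732.

Cov(R, Q) = 547.5732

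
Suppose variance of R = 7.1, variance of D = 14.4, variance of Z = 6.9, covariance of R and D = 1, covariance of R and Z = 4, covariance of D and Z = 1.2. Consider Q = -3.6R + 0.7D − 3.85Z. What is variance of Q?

variance of Q = 300.71925

variance of Q = a²·variance of R + b²·variance of D + c²·variance of Z + 2ab·covariance of R and D + 2ac·covariance of R and Z + 2bc·covariance of D and Z, with a = -3.6, b = 0.7, c = -3.85.
= 92.016 + 7.056 + 102.27525 + (-5.04) + 110.88 + (-6.468)
= 300.71925.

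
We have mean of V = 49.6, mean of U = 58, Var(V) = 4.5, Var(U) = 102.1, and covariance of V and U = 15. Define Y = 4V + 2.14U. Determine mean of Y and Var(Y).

mean of Y = 4·mean of V + 2.14·mean of U = 4·49.6 + 2.14·58 = 322.52.
Var(Y) = a²·Var(V) + b²·Var(U) + 2ab·covariance of V and U with a = 4, b = 2.14.
= 4²·4.5 + 2.14²·102.1 + 2·4·2.14·15
= 72 + 467.57716 + 256.8 = 796.37716.

mean of Y = 322.52, Var(Y) = 796.37716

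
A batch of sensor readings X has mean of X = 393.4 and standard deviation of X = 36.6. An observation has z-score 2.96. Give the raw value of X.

X = mean of X + z·standard deviation of X = 393.4 + 2.96·36.6 = 501.736.

X = 501.736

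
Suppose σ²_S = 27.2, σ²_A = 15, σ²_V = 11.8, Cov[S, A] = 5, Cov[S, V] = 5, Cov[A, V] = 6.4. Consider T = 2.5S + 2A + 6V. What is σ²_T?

σ²_T = a²·σ²_S + b²·σ²_A + c²·σ²_V + 2ab·Cov[S, A] + 2ac·Cov[S, V] + 2bc·Cov[A, V], with a = 2.5, b = 2, c = 6.
= 170 + 60 + 424.8 + 50 + 150 + 153.6
= 1008.4.

σ²_T = 1008.4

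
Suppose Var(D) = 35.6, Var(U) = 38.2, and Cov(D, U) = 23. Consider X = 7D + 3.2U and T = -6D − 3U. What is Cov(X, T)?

Cov(X, T) = -2786.52

By bilinearity, Cov(X, T) = ac·Var(D) + bd·Var(U) + (ad+bc)·Cov(D, U), with a=7, b=3.2, c=-6, d=-3.
ac·Var(D) = 7·(-6)·35.6 = -1495.2
bd·Var(U) = 3.2·(-3)·38.2 = -366.72
(ad+bc)·Cov(D, U) = (-40.2)·23 = -924.6
Cov(X, T) = -1495.2 + (-366.72) + (-924.6) = -2786.52.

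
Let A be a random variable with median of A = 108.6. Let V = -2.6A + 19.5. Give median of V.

A linear map preserves order up to sign, so median of V = a·median of A + b = (-2.6)·108.6 + 19.5 = -262.86.

median of V = -262.86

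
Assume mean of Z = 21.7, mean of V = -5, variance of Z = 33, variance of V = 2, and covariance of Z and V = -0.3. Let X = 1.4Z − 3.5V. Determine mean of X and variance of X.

mean of X = 1.4·mean of Z + (-3.5)·mean of V = 1.4·21.7 + (-3.5)·(-5) = 47.88.
variance of X = a²·variance of Z + b²·variance of V + 2ab·covariance of Z and V with a = 1.4, b = -3.5.
= 1.4²·33 + (-3.5)²·2 + 2·1.4·(-3.5)·(-0.3)
= 64.68 + 24.5 + 2.94 = 92.12.

mean of X = 47.88, variance of X = 92.12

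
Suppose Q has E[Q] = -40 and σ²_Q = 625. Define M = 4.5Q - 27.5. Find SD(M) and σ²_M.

SD(M) = 112.5, σ²_M = 12656.25

M = 4.5Q - 27.5 is linear with a = 4.5, b = -27.5.
SD(Q) = √625 = 25.
SD(M) = |a|·SD(Q) = |4.5|·25 = 112.5.
σ²_M = a²·σ²_Q = 4.5²·625 = 12656.25 (the additive constant -27.5 does not affect variance).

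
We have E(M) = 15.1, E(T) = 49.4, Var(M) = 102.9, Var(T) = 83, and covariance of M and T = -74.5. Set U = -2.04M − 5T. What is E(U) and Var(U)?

E(U) = -277.804, Var(U) = 983.42864

E(U) = (-2.04)·E(M) + (-5)·E(T) = (-2.04)·15.1 + (-5)·49.4 = -277.804.
Var(U) = a²·Var(M) + b²·Var(T) + 2ab·covariance of M and T with a = -2.04, b = -5.
= (-2.04)²·102.9 + (-5)²·83 + 2·(-2.04)·(-5)·(-74.5)
= 428.22864 + 2075 + (-1519.8) = 983.42864.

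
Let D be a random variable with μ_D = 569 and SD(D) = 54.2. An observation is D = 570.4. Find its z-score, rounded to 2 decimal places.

z = (D − μ_D) / SD(D) = (570.4 − 569) / 54.2 ≈ 0.03.

z = 0.03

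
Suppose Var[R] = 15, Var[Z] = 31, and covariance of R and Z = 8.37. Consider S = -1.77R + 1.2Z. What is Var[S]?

Var[S] = 56.07774

Var[S] = a²·Var[R] + b²·Var[Z] + 2ab·covariance of R and Z with a = -1.77, b = 1.2.
= (-1.77)²·15 + 1.2²·31 + 2·(-1.77)·1.2·8.37
= 46.9935 + 44.64 + (-35.55576) = 56.07774.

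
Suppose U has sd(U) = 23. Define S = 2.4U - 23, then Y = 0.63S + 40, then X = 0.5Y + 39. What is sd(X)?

sd(S) = |2.4|·23 = 55.2.
sd(Y) = |0.63|·55.2 = 34.776.
sd(X) = |0.5|·34.776 = 17.388.

sd(X) = 17.388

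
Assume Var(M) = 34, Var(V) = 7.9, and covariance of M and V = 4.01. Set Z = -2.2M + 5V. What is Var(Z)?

Var(Z) = 273.84

Var(Z) = a²·Var(M) + b²·Var(V) + 2ab·covariance of M and V with a = -2.2, b = 5.
= (-2.2)²·34 + 5²·7.9 + 2·(-2.2)·5·4.01
= 164.56 + 197.5 + (-88.22) = 273.84.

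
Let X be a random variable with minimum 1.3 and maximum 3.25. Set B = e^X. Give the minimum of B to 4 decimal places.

min(B) = 3.6693

e^X is increasing on this domain, so min(B) comes from min(X) = 1.3: min(B) = exp(1.3) ≈ 3.6693.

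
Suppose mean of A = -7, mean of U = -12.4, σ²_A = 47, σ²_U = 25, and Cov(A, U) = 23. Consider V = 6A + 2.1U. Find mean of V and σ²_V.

mean of V = 6·mean of A + 2.1·mean of U = 6·(-7) + 2.1·(-12.4) = -68.04.
σ²_V = a²·σ²_A + b²·σ²_U + 2ab·Cov(A, U) with a = 6, b = 2.1.
= 6²·47 + 2.1²·25 + 2·6·2.1·23
= 1692 + 110.25 + 579.6 = 2381.85.

mean of V = -68.04, σ²_V = 2381.85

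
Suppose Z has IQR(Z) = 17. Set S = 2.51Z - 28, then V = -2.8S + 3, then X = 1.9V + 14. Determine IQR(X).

IQR(X) = 227.0044

IQR(S) = |2.51|·17 = 42.67.
IQR(V) = |-2.8|·42.67 = 119.476.
IQR(X) = |1.9|·119.476 = 227.0044.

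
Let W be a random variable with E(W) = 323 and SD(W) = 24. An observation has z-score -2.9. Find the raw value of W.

W = 253.4

W = E(W) + z·SD(W) = 323 + (-2.9)·24 = 253.4.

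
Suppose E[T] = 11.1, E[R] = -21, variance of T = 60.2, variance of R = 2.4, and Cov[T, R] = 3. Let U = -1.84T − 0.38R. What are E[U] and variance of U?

E[U] = (-1.84)·E[T] + (-0.38)·E[R] = (-1.84)·11.1 + (-0.38)·(-21) = -12.444.
variance of U = a²·variance of T + b²·variance of R + 2ab·Cov[T, R] with a = -1.84, b = -0.38.
= (-1.84)²·60.2 + (-0.38)²·2.4 + 2·(-1.84)·(-0.38)·3
= 203.81312 + 0.34656 + 4.1952 = 208.35488.

E[U] = -12.444, variance of U = 208.35488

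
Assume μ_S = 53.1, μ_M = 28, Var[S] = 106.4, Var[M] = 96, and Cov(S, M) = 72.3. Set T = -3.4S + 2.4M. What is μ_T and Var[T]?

μ_T = -113.34, Var[T] = 603.008

μ_T = (-3.4)·μ_S + 2.4·μ_M = (-3.4)·53.1 + 2.4·28 = -113.34.
Var[T] = a²·Var[S] + b²·Var[M] + 2ab·Cov(S, M) with a = -3.4, b = 2.4.
= (-3.4)²·106.4 + 2.4²·96 + 2·(-3.4)·2.4·72.3
= 1229.984 + 552.96 + (-1179.936) = 603.008.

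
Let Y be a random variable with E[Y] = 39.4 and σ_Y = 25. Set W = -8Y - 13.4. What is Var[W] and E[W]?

Var[W] = 40000, E[W] = -328.6

W = -8Y - 13.4 is linear with a = -8, b = -13.4.
Var[Y] = 25² = 625.
Var[W] = a²·Var[Y] = (-8)²·625 = 40000 (the additive constant -13.4 does not affect variance).
E[W] = a·E[Y] + b = (-8)·39.4 + (-13.4) = -328.6.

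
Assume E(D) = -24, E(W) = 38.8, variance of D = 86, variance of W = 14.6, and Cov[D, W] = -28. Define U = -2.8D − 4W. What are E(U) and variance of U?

E(U) = (-2.8)·E(D) + (-4)·E(W) = (-2.8)·(-24) + (-4)·38.8 = -88.
variance of U = a²·variance of D + b²·variance of W + 2ab·Cov[D, W] with a = -2.8, b = -4.
= (-2.8)²·86 + (-4)²·14.6 + 2·(-2.8)·(-4)·(-28)
= 674.24 + 233.6 + (-627.2) = 280.64.

E(U) = -88, variance of U = 280.64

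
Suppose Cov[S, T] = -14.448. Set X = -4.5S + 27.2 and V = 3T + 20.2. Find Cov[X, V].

Cov[X, V] = a·c·Cov[S, T] = (-4.5)·3·(-14.448) = 195.048. Additive constants drop out.

Cov[X, V] = 195.048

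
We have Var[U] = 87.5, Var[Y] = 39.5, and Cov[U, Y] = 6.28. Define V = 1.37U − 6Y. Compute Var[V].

Var[V] = 1482.98555

Var[V] = a²·Var[U] + b²·Var[Y] + 2ab·Cov[U, Y] with a = 1.37, b = -6.
= 1.37²·87.5 + (-6)²·39.5 + 2·1.37·(-6)·6.28
= 164.22875 + 1422 + (-103.2432) = 1482.98555.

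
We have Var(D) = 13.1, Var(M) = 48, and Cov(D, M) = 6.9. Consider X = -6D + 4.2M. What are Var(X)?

Var(X) = 970.56

Var(X) = a²·Var(D) + b²·Var(M) + 2ab·Cov(D, M) with a = -6, b = 4.2.
= (-6)²·13.1 + 4.2²·48 + 2·(-6)·4.2·6.9
= 471.6 + 846.72 + (-347.76) = 970.56.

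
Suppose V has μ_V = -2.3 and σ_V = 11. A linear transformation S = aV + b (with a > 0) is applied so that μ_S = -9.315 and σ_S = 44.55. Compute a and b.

a = 4.05, b = 0

σ_S = a·σ_V (a > 0), so a = 44.55/11 = 4.05.
μ_S = a·μ_V + b, so b = -9.315 − 4.05·(-2.3) = 0.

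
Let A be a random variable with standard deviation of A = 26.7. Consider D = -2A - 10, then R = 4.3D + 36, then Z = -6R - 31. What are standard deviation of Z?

standard deviation of D = |-2|·26.7 = 53.4.
standard deviation of R = |4.3|·53.4 = 229.62.
standard deviation of Z = |-6|·229.62 = 1377.72.

standard deviation of Z = 1377.72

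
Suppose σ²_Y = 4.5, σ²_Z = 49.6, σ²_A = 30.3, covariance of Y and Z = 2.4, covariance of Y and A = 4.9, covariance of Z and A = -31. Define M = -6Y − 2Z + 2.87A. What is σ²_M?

σ²_M = 854.70207

σ²_M = a²·σ²_Y + b²·σ²_Z + c²·σ²_A + 2ab·covariance of Y and Z + 2ac·covariance of Y and A + 2bc·covariance of Z and A, with a = -6, b = -2, c = 2.87.
= 162 + 198.4 + 249.57807 + 57.6 + (-168.756) + 355.88
= 854.70207.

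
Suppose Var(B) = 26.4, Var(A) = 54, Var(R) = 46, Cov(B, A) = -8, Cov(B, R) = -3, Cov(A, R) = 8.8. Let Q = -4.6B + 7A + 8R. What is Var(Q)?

Var(Q) = a²·Var(B) + b²·Var(A) + c²·Var(R) + 2ab·Cov(B, A) + 2ac·Cov(B, R) + 2bc·Cov(A, R), with a = -4.6, b = 7, c = 8.
= 558.624 + 2646 + 2944 + 515.2 + 220.8 + 985.6
= 7870.224.

Var(Q) = 7870.224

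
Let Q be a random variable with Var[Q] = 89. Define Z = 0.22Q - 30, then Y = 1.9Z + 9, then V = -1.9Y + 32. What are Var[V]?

Var[Z] = 0.22²·89 = 4.3076.
Var[Y] = 1.9²·4.3076 = 15.550436.
Var[V] = (-1.9)²·15.550436 = 56.13707396.

Var[V] = 56.13707396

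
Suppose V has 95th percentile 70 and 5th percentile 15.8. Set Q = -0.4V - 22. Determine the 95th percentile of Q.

Since a = -0.4 < 0 the transformation is decreasing, reversing order: the 95th percentile of Q corresponds to the 5th percentile of V.
So P_{95}(Q) = a·P_{5}(V) + b = (-0.4)·15.8 + (-22) = -28.32.

95th percentile of Q = -28.32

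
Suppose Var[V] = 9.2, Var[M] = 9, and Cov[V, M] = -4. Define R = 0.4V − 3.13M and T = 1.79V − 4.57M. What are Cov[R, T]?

By bilinearity, Cov[R, T] = ac·Var[V] + bd·Var[M] + (ad+bc)·Cov[V, M], with a=0.4, b=-3.13, c=1.79, d=-4.57.
ac·Var[V] = 0.4·1.79·9.2 = 6.5872
bd·Var[M] = (-3.13)·(-4.57)·9 = 128.7369
(ad+bc)·Cov[V, M] = (-7.4307)·(-4) = 29.7228
Cov[R, T] = 6.5872 + 128.7369 + 29.7228 = 165.0469.

Cov[R, T] = 165.0469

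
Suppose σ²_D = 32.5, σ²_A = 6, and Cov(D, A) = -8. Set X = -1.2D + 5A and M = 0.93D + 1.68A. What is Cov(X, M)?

By bilinearity, Cov(X, M) = ac·σ²_D + bd·σ²_A + (ad+bc)·Cov(D, A), with a=-1.2, b=5, c=0.93, d=1.68.
ac·σ²_D = (-1.2)·0.93·32.5 = -36.27
bd·σ²_A = 5·1.68·6 = 50.4
(ad+bc)·Cov(D, A) = (2.634)·(-8) = -21.072
Cov(X, M) = -36.27 + 50.4 + (-21.072) = -6.942.

Cov(X, M) = -6.942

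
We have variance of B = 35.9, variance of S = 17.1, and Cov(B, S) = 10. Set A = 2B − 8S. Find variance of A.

variance of A = 918

variance of A = a²·variance of B + b²·variance of S + 2ab·Cov(B, S) with a = 2, b = -8.
= 2²·35.9 + (-8)²·17.1 + 2·2·(-8)·10
= 143.6 + 1094.4 + (-320) = 918.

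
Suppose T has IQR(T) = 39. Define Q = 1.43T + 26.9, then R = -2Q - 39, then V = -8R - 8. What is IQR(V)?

IQR(Q) = |1.43|·39 = 55.77.
IQR(R) = |-2|·55.77 = 111.54.
IQR(V) = |-8|·111.54 = 892.32.

IQR(V) = 892.32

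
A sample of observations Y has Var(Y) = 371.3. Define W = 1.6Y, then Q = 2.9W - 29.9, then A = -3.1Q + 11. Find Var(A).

Var(W) = 1.6²·371.3 = 950.528.
Var(Q) = 2.9²·950.528 = 7993.94048.
Var(A) = (-3.1)²·7993.94048 = 76821.7680128.

Var(A) = 76821.7680128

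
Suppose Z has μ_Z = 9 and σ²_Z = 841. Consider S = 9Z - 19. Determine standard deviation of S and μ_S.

standard deviation of S = 261, μ_S = 62

S = 9Z - 19 is linear with a = 9, b = -19.
standard deviation of Z = √841 = 29.
standard deviation of S = |a|·standard deviation of Z = |9|·29 = 261.
μ_S = a·μ_Z + b = 9·9 + (-19) = 62.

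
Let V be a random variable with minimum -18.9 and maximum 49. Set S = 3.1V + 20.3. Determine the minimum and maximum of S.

min(S) = -38.29, max(S) = 172.2

a = 3.1 > 0, so min(S) = a·min(V)+b = 3.1·(-18.9) + 20.3 = -38.29 and max(S) = 3.1·49 + 20.3 = 172.2.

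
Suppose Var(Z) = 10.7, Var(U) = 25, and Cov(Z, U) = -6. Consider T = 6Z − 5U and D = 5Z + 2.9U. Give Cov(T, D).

By bilinearity, Cov(T, D) = ac·Var(Z) + bd·Var(U) + (ad+bc)·Cov(Z, U), with a=6, b=-5, c=5, d=2.9.
ac·Var(Z) = 6·5·10.7 = 321
bd·Var(U) = (-5)·2.9·25 = -362.5
(ad+bc)·Cov(Z, U) = (-7.6)·(-6) = 45.6
Cov(T, D) = 321 + (-362.5) + 45.6 = 4.1.

Cov(T, D) = 4.1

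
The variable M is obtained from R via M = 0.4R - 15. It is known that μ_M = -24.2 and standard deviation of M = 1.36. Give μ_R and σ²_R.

μ_R = -23, σ²_R = 11.56

From M = 0.4R - 15: μ_M = a·μ_R + b, so μ_R = (μ_M − b)/a = (-24.2 − (-15))/0.4 = -23.
σ²_M = 1.36² = 1.8496.
σ²_M = a²·σ²_R, so σ²_R = 1.8496/0.4² = 11.56.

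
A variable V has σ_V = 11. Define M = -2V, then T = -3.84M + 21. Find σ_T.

σ_T = 84.48

σ_M = |-2|·11 = 22.
σ_T = |-3.84|·22 = 84.48.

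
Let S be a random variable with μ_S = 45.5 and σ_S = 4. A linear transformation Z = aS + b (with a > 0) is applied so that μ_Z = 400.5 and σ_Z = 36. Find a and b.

a = 9, b = -9

σ_Z = a·σ_S (a > 0), so a = 36/4 = 9.
μ_Z = a·μ_S + b, so b = 400.5 − 9·45.5 = -9.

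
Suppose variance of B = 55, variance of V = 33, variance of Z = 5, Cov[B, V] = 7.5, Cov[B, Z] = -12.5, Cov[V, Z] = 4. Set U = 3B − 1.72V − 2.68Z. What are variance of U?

variance of U = 789.016

variance of U = a²·variance of B + b²·variance of V + c²·variance of Z + 2ab·Cov[B, V] + 2ac·Cov[B, Z] + 2bc·Cov[V, Z], with a = 3, b = -1.72, c = -2.68.
= 495 + 97.6272 + 35.912 + (-77.4) + 201 + 36.8768
= 789.016.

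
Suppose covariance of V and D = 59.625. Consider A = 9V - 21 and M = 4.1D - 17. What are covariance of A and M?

covariance of A and M = 2200.1625

covariance of A and M = a·c·covariance of V and D = 9·4.1·59.625 = 2200.1625. Additive constants drop out.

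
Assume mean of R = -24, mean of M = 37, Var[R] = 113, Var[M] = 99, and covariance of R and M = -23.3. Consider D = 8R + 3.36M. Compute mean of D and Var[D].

mean of D = 8·mean of R + 3.36·mean of M = 8·(-24) + 3.36·37 = -67.68.
Var[D] = a²·Var[R] + b²·Var[M] + 2ab·covariance of R and M with a = 8, b = 3.36.
= 8²·113 + 3.36²·99 + 2·8·3.36·(-23.3)
= 7232 + 1117.6704 + (-1252.608) = 7097.0624.

mean of D = -67.68, Var[D] = 7097.0624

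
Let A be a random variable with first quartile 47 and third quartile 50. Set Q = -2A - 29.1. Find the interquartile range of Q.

IQR of A = Q3 − Q1 = 50 − 47 = 3.
Under Q = aA + b, IQR(Q) = |a|·IQR(A) = |-2|·3 = 6 (shifts cancel; spread scales by |a|).

IQR(Q) = 6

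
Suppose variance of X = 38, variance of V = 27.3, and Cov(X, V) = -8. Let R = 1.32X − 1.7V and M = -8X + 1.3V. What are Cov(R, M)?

By bilinearity, Cov(R, M) = ac·variance of X + bd·variance of V + (ad+bc)·Cov(X, V), with a=1.32, b=-1.7, c=-8, d=1.3.
ac·variance of X = 1.32·(-8)·38 = -401.28
bd·variance of V = (-1.7)·1.3·27.3 = -60.333
(ad+bc)·Cov(X, V) = (15.316)·(-8) = -122.528
Cov(R, M) = -401.28 + (-60.333) + (-122.528) = -584.141.

Cov(R, M) = -584.141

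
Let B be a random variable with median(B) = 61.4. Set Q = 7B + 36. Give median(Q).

A linear map preserves order up to sign, so median(Q) = a·median(B) + b = 7·61.4 + 36 = 465.8.

median(Q) = 465.8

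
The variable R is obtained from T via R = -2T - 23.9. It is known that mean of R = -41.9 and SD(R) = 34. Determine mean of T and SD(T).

mean of T = 9, SD(T) = 17

From R = -2T - 23.9: mean of R = a·mean of T + b, so mean of T = (mean of R − b)/a = (-41.9 − (-23.9))/(-2) = 9.
SD(R) = |a|·SD(T), so SD(T) = 34/|-2| = 17.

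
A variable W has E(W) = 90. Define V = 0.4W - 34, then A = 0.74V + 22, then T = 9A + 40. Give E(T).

E(V) = 0.4·90 + (-34) = 2.
E(A) = 0.74·2 + 22 = 23.48.
E(T) = 9·23.48 + 40 = 251.32.

E(T) = 251.32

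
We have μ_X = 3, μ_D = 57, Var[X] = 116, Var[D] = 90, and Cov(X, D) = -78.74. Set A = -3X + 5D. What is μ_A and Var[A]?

μ_A = 276, Var[A] = 5656.2

μ_A = (-3)·μ_X + 5·μ_D = (-3)·3 + 5·57 = 276.
Var[A] = a²·Var[X] + b²·Var[D] + 2ab·Cov(X, D) with a = -3, b = 5.
= (-3)²·116 + 5²·90 + 2·(-3)·5·(-78.74)
= 1044 + 2250 + 2362.2 = 5656.2.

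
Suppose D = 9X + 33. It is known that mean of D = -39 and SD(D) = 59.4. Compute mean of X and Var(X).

From D = 9X + 33: mean of D = a·mean of X + b, so mean of X = (mean of D − b)/a = (-39 − 33)/9 = -8.
Var(D) = 59.4² = 3528.36.
Var(D) = a²·Var(X), so Var(X) = 3528.36/9² = 43.56.

mean of X = -8, Var(X) = 43.56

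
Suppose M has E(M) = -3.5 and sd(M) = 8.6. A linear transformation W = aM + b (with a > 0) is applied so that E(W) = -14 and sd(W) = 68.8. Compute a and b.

a = 8, b = 14

sd(W) = a·sd(M) (a > 0), so a = 68.8/8.6 = 8.
E(W) = a·E(M) + b, so b = -14 − 8·(-3.5) = 14.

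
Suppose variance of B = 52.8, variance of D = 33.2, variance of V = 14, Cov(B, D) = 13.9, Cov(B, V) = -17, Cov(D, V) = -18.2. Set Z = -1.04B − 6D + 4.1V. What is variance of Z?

variance of Z = a²·variance of B + b²·variance of D + c²·variance of V + 2ab·Cov(B, D) + 2ac·Cov(B, V) + 2bc·Cov(D, V), with a = -1.04, b = -6, c = 4.1.
= 57.10848 + 1195.2 + 235.34 + 173.472 + 144.976 + 895.44
= 2701.53648.

variance of Z = 2701.53648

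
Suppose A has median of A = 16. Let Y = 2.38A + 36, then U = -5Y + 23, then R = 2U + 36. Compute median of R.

median of R = -658.8

median of Y = 2.38·16 + 36 = 74.08.
median of U = (-5)·74.08 + 23 = -347.4.
median of R = 2·(-347.4) + 36 = -658.8.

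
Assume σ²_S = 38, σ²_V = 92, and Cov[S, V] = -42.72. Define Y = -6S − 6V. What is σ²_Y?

σ²_Y = 1604.16

σ²_Y = a²·σ²_S + b²·σ²_V + 2ab·Cov[S, V] with a = -6, b = -6.
= (-6)²·38 + (-6)²·92 + 2·(-6)·(-6)·(-42.72)
= 1368 + 3312 + (-3075.84) = 1604.16.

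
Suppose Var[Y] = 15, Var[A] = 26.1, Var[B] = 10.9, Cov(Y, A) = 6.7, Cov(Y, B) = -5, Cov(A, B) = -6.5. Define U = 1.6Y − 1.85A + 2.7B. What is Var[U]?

Var[U] = 189.25925

Var[U] = a²·Var[Y] + b²·Var[A] + c²·Var[B] + 2ab·Cov(Y, A) + 2ac·Cov(Y, B) + 2bc·Cov(A, B), with a = 1.6, b = -1.85, c = 2.7.
= 38.4 + 89.32725 + 79.461 + (-39.664) + (-43.2) + 64.935
= 189.25925.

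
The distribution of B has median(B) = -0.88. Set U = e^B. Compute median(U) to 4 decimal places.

e^B is monotone on this domain, so median(U) = exp(-0.88) ≈ 0.4148.

median(U) = 0.4148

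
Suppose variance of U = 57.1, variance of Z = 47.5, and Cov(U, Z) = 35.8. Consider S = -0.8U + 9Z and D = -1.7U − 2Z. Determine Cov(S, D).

By bilinearity, Cov(S, D) = ac·variance of U + bd·variance of Z + (ad+bc)·Cov(U, Z), with a=-0.8, b=9, c=-1.7, d=-2.
ac·variance of U = (-0.8)·(-1.7)·57.1 = 77.656
bd·variance of Z = 9·(-2)·47.5 = -855
(ad+bc)·Cov(U, Z) = (-13.7)·35.8 = -490.46
Cov(S, D) = 77.656 + (-855) + (-490.46) = -1267.804.

Cov(S, D) = -1267.804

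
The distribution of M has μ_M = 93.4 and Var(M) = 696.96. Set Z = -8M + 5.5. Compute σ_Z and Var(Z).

Z = -8M + 5.5 is linear with a = -8, b = 5.5.
σ_M = √696.96 = 26.4.
σ_Z = |a|·σ_M = |-8|·26.4 = 211.2.
Var(Z) = a²·Var(M) = (-8)²·696.96 = 44605.44 (the additive constant 5.5 does not affect variance).

σ_Z = 211.2, Var(Z) = 44605.44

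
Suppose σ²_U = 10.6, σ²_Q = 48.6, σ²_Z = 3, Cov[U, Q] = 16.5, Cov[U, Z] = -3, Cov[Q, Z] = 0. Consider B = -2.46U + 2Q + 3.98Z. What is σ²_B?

σ²_B = a²·σ²_U + b²·σ²_Q + c²·σ²_Z + 2ab·Cov[U, Q] + 2ac·Cov[U, Z] + 2bc·Cov[Q, Z], with a = -2.46, b = 2, c = 3.98.
= 64.14696 + 194.4 + 47.5212 + (-162.36) + 58.7448 + 0
= 202.45296.

σ²_B = 202.45296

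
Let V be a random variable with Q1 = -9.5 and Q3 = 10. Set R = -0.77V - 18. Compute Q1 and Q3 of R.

a = -0.77 < 0 reverses order: Q1(R) comes from Q3(V), Q3(R) from Q1(V).
Q1(R) = (-0.77)·10 + (-18) = -25.7; Q3(R) = (-0.77)·(-9.5) + (-18) = -10.685.

Q1(R) = -25.7, Q3(R) = -10.685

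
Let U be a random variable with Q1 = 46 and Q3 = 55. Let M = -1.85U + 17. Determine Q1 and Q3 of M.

a = -1.85 < 0 reverses order: Q1(M) comes from Q3(U), Q3(M) from Q1(U).
Q1(M) = (-1.85)·55 + 17 = -84.75; Q3(M) = (-1.85)·46 + 17 = -68.1.

Q1(M) = -84.75, Q3(M) = -68.1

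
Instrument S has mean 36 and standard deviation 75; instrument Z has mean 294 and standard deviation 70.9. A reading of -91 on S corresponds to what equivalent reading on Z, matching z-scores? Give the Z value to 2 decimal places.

Z = 173.94

z = (-91 − 36)/75 ≈ -1.6933.
Z = 294 + z·70.9 = 294 + (-91 − 36)·70.9/75 ≈ 173.94.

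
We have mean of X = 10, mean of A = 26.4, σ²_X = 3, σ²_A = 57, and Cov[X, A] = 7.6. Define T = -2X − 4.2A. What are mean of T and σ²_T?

mean of T = -130.88, σ²_T = 1145.16

mean of T = (-2)·mean of X + (-4.2)·mean of A = (-2)·10 + (-4.2)·26.4 = -130.88.
σ²_T = a²·σ²_X + b²·σ²_A + 2ab·Cov[X, A] with a = -2, b = -4.2.
= (-2)²·3 + (-4.2)²·57 + 2·(-2)·(-4.2)·7.6
= 12 + 1005.48 + 127.68 = 1145.16.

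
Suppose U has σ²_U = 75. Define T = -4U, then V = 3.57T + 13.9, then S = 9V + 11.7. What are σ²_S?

σ²_T = (-4)²·75 = 1200.
σ²_V = 3.57²·1200 = 15293.88.
σ²_S = 9²·15293.88 = 1238804.28.

σ²_S = 1238804.28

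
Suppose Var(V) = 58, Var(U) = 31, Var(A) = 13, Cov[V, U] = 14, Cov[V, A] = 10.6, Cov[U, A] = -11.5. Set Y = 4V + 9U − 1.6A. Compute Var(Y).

Var(Y) = a²·Var(V) + b²·Var(U) + c²·Var(A) + 2ab·Cov[V, U] + 2ac·Cov[V, A] + 2bc·Cov[U, A], with a = 4, b = 9, c = -1.6.
= 928 + 2511 + 33.28 + 1008 + (-135.68) + 331.2
= 4675.8.

Var(Y) = 4675.8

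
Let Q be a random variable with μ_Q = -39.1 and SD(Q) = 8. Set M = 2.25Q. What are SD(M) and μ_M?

SD(M) = 18, μ_M = -87.975

M = 2.25Q is linear with a = 2.25, b = 0.
SD(M) = |a|·SD(Q) = |2.25|·8 = 18.
μ_M = a·μ_Q + b = 2.25·(-39.1) = -87.975.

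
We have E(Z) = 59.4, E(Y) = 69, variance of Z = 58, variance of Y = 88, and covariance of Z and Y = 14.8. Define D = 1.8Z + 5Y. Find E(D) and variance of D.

E(D) = 1.8·E(Z) + 5·E(Y) = 1.8·59.4 + 5·69 = 451.92.
variance of D = a²·variance of Z + b²·variance of Y + 2ab·covariance of Z and Y with a = 1.8, b = 5.
= 1.8²·58 + 5²·88 + 2·1.8·5·14.8
= 187.92 + 2200 + 266.4 = 2654.32.

E(D) = 451.92, variance of D = 2654.32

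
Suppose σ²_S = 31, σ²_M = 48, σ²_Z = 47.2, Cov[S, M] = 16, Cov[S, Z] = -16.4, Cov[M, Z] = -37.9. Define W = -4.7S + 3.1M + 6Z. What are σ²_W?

σ²_W = a²·σ²_S + b²·σ²_M + c²·σ²_Z + 2ab·Cov[S, M] + 2ac·Cov[S, Z] + 2bc·Cov[M, Z], with a = -4.7, b = 3.1, c = 6.
= 684.79 + 461.28 + 1699.2 + (-466.24) + 924.96 + (-1409.88)
= 1894.11.

σ²_W = 1894.11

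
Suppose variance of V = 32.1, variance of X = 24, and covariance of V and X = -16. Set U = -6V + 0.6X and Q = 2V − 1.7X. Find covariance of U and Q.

By bilinearity, covariance of U and Q = ac·variance of V + bd·variance of X + (ad+bc)·covariance of V and X, with a=-6, b=0.6, c=2, d=-1.7.
ac·variance of V = (-6)·2·32.1 = -385.2
bd·variance of X = 0.6·(-1.7)·24 = -24.48
(ad+bc)·covariance of V and X = (11.4)·(-16) = -182.4
covariance of U and Q = -385.2 + (-24.48) + (-182.4) = -592.08.

covariance of U and Q = -592.08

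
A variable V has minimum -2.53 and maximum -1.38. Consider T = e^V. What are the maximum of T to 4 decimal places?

max(T) = 0.2516

e^V is increasing on this domain, so max(T) comes from max(V) = -1.38: max(T) = exp(-1.38) ≈ 0.2516.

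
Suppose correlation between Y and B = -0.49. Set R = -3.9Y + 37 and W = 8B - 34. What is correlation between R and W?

correlation between R and W = 0.49

Linear rescalings preserve |correlation|; the slopes -3.9 and 8 have opposite signs, so the correlation flips sign: correlation between R and W = −correlation between Y and B = 0.49.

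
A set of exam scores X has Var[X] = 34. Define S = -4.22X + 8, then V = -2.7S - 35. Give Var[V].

Var[V] = 4413.990024

Var[S] = (-4.22)²·34 = 605.4856.
Var[V] = (-2.7)²·605.4856 = 4413.990024.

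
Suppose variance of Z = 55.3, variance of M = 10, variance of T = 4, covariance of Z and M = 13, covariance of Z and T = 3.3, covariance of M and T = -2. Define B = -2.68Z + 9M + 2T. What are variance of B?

variance of B = 488.69072

variance of B = a²·variance of Z + b²·variance of M + c²·variance of T + 2ab·covariance of Z and M + 2ac·covariance of Z and T + 2bc·covariance of M and T, with a = -2.68, b = 9, c = 2.
= 397.18672 + 810 + 16 + (-627.12) + (-35.376) + (-72)
= 488.69072.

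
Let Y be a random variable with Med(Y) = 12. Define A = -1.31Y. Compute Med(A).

Med(A) = -15.72

A linear map preserves order up to sign, so Med(A) = a·Med(Y) + b = (-1.31)·12 = -15.72.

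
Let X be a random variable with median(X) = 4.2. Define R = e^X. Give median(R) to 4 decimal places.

median(R) = 66.6863

e^X is monotone on this domain, so median(R) = exp(4.2) ≈ 66.6863.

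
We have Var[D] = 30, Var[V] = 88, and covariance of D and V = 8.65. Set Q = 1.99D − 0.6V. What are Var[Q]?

Var[Q] = 129.8268

Var[Q] = a²·Var[D] + b²·Var[V] + 2ab·covariance of D and V with a = 1.99, b = -0.6.
= 1.99²·30 + (-0.6)²·88 + 2·1.99·(-0.6)·8.65
= 118.803 + 31.68 + (-20.6562) = 129.8268.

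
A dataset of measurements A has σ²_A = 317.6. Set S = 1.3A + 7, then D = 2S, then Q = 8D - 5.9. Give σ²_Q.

σ²_Q = 137406.464

σ²_S = 1.3²·317.6 = 536.744.
σ²_D = 2²·536.744 = 2146.976.
σ²_Q = 8²·2146.976 = 137406.464.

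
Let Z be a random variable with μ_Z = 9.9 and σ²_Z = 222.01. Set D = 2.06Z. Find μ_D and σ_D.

μ_D = 20.394, σ_D = 30.694

D = 2.06Z is linear with a = 2.06, b = 0.
μ_D = a·μ_Z + b = 2.06·9.9 = 20.394.
σ_Z = √222.01 = 14.9.
σ_D = |a|·σ_Z = |2.06|·14.9 = 30.694.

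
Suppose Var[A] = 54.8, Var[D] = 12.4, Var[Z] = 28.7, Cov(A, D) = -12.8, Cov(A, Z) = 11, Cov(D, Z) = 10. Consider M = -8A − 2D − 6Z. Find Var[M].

Var[M] = 5476.4

Var[M] = a²·Var[A] + b²·Var[D] + c²·Var[Z] + 2ab·Cov(A, D) + 2ac·Cov(A, Z) + 2bc·Cov(D, Z), with a = -8, b = -2, c = -6.
= 3507.2 + 49.6 + 1033.2 + (-409.6) + 1056 + 240
= 5476.4.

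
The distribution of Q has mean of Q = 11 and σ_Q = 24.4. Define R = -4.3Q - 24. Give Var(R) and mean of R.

Var(R) = 11008.2064, mean of R = -71.3

R = -4.3Q - 24 is linear with a = -4.3, b = -24.
Var(Q) = 24.4² = 595.36.
Var(R) = a²·Var(Q) = (-4.3)²·595.36 = 11008.2064 (the additive constant -24 does not affect variance).
mean of R = a·mean of Q + b = (-4.3)·11 + (-24) = -71.3.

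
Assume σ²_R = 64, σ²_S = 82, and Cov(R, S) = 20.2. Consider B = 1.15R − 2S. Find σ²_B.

σ²_B = 319.72

σ²_B = a²·σ²_R + b²·σ²_S + 2ab·Cov(R, S) with a = 1.15, b = -2.
= 1.15²·64 + (-2)²·82 + 2·1.15·(-2)·20.2
= 84.64 + 328 + (-92.92) = 319.72.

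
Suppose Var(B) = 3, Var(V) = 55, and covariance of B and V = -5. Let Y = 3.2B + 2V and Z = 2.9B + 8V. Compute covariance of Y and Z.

covariance of Y and Z = 750.84

By bilinearity, covariance of Y and Z = ac·Var(B) + bd·Var(V) + (ad+bc)·covariance of B and V, with a=3.2, b=2, c=2.9, d=8.
ac·Var(B) = 3.2·2.9·3 = 27.84
bd·Var(V) = 2·8·55 = 880
(ad+bc)·covariance of B and V = (31.4)·(-5) = -157
covariance of Y and Z = 27.84 + 880 + (-157) = 750.84.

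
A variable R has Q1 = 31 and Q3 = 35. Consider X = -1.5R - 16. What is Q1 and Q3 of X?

Q1(X) = -68.5, Q3(X) = -62.5

a = -1.5 < 0 reverses order: Q1(X) comes from Q3(R), Q3(X) from Q1(R).
Q1(X) = (-1.5)·35 + (-16) = -68.5; Q3(X) = (-1.5)·31 + (-16) = -62.5.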